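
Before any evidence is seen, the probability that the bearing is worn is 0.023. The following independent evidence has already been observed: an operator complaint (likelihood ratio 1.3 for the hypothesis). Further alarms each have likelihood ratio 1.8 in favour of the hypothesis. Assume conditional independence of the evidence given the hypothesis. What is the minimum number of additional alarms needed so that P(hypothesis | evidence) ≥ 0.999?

Prior odds = 0.023/0.977 = 23/977.
Bayes factor of the evidence already in hand = 1.3.
Odds after that evidence = (23/977) × 1.3 = 299/9770.
Target odds = 0.999/0.001 = 999.
Need 1.8ⁿ ≥ 999 ÷ (299/9770) = 9760230/299.
1.8¹⁷ ≈21859.1 falls short of 9760230/299 but 1.8¹⁸ ≈39346.4 reaches it, so n = 18.

18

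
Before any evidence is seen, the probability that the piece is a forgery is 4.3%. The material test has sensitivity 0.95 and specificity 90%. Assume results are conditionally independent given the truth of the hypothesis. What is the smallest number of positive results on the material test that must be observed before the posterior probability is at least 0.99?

4

Prior odds = 0.043/0.957 = 43/957.
False-positive rate = 1 − 0.9 = 0.1; likelihood ratio of a positive = 0.95/0.1 = 9.5.
Target posterior odds = 0.99/0.01 = 99.
Require 9.5ⁿ ≥ 99 ÷ (43/957) = 94743/43.
9.5³ = 857.375 falls short of 94743/43 but 9.5⁴ = 8145.0625 reaches it, so n = 4.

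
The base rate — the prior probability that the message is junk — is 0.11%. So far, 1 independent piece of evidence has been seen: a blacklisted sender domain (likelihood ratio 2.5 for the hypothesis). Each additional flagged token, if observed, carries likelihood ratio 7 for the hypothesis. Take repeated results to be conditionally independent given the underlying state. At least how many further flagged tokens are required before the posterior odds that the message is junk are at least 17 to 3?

4

Prior odds = 0.0011/0.9989 = 11/9989.
Bayes factor of the evidence already in hand = 2.5.
Odds after that evidence = (11/9989) × 2.5 = 55/19978.
Target odds = 17/3.
Need 7ⁿ ≥ 17/3 ÷ (55/19978) = 339626/165.
7³ = 343 falls short of 339626/165 but 7⁴ = 2401 reaches it, so n = 4.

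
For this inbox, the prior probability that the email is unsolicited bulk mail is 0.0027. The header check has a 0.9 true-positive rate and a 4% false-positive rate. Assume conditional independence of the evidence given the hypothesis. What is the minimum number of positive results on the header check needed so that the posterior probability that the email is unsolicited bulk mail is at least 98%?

4

Prior odds = 0.0027/0.9973 = 27/9973.
Likelihood ratio of a positive result = 0.9/0.04 = 22.5.
Target odds: 0.98 ÷ 0.02 = 49.
Need (27/9973) × 22.5ⁿ ≥ 49, i.e. 22.5ⁿ ≥ 488677/27.
22.5³ = 11390.625 falls short of 488677/27 but 22.5⁴ = 256289.0625 reaches it, so n = 4.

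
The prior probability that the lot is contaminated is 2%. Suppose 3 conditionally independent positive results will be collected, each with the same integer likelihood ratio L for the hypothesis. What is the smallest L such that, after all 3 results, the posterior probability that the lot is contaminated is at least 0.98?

Prior odds = 0.02/0.98 = 1/49.
Target odds = 0.98/0.02 = 49.
Need L³ ≥ 49 ÷ (1/49) = 2401.
13³ = 2197 < 2401 ≤ 2744 = 14³, so L = 14.

14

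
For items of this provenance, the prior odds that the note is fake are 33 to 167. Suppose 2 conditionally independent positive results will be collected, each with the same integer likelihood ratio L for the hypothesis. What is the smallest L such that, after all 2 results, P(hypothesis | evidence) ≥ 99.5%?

Prior odds = 33/167.
Target odds = 0.995/0.005 = 199.
Need L² ≥ 199 ÷ (33/167) = 33233/33.
31² = 961 < 33233/33 ≤ 1024 = 32², so L = 32.

32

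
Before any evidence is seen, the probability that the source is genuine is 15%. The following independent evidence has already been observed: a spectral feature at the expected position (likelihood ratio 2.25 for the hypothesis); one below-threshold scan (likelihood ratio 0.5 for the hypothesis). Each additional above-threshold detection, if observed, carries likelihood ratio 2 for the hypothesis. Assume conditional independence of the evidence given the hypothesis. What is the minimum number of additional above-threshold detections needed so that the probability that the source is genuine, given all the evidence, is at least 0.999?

13

Prior odds = 0.15/0.85 = 3/17.
Combined Bayes factor of the evidence already in hand = 2.25 × 0.5 = 1.125.
Odds after that evidence = (3/17) × 1.125 = 27/136.
Target odds = 0.999/0.001 = 999.
Need 2ⁿ ≥ 999 ÷ (27/136) = 5032.
2¹² = 4096 falls short of 5032 but 2¹³ = 8192 reaches it, so n = 13.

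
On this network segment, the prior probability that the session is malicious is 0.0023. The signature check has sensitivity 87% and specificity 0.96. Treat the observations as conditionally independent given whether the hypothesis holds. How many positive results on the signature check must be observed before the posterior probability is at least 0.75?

Prior odds = 0.0023/0.9977 = 23/9977.
False-positive rate = 1 − 0.96 = 0.04; likelihood ratio of a positive = 0.87/0.04 = 21.75.
Target odds: 0.75 ÷ 0.25 = 3.
Need (23/9977) × 21.75ⁿ ≥ 3, i.e. 21.75ⁿ ≥ 29931/23.
21.75² = 473.0625 falls short of 29931/23 but 21.75³ = 658503/64 reaches it, so n = 3.

3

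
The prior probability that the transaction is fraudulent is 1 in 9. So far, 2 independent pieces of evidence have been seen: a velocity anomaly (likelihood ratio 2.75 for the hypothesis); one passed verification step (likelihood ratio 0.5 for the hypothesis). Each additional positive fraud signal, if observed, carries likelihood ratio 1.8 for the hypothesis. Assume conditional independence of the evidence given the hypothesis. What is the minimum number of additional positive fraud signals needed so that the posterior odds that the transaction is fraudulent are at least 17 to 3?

6

Prior odds = (1/9)/(8/9) = 0.125.
Combined Bayes factor of the evidence already in hand = 2.75 × 0.5 = 1.375.
Odds after that evidence = 0.125 × 1.375 = 0.171875.
Target odds = 17/3.
Need 1.8ⁿ ≥ 17/3 ÷ 0.171875 = 1088/33.
1.8⁵ = 18.89568 falls short of 1088/33 but 1.8⁶ = 531441/15625 reaches it, so n = 6.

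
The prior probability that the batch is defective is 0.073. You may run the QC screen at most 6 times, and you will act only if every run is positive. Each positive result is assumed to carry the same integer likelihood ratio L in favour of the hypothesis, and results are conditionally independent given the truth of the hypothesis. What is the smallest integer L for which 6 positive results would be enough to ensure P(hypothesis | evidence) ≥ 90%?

Prior odds = 0.073/0.927 = 73/927.
Target odds = 0.9/0.1 = 9.
Need L⁶ ≥ 9 ÷ (73/927) = 8343/73.
2⁶ = 64 < 8343/73 ≤ 729 = 3⁶, so L = 3.

3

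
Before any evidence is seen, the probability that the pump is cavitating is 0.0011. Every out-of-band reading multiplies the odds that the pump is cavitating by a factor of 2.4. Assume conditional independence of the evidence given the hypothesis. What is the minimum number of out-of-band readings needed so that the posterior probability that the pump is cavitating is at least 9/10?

11

Prior odds = 0.0011/0.9989 = 11/9989.
Likelihood ratio per out-of-band reading = 2.4.
Target posterior odds = 0.9/0.1 = 9.
Require 2.4ⁿ ≥ 9 ÷ (11/9989) = 89901/11.
2.4¹⁰ ≈6340.34 falls short of 89901/11 but 2.4¹¹ ≈15216.8 reaches it, so n = 11.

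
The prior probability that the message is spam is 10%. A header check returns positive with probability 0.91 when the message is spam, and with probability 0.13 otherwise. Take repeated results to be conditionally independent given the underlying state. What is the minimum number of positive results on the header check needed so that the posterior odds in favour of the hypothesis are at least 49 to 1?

Prior odds = 0.1/0.9 = 1/9.
Likelihood ratio of a positive result = 0.91/0.13 = 7.
Target odds = 49.
Need (1/9) × 7ⁿ ≥ 49, i.e. 7ⁿ ≥ 441.
7³ = 343 falls short of 441 but 7⁴ = 2401 reaches it, so n = 4.

4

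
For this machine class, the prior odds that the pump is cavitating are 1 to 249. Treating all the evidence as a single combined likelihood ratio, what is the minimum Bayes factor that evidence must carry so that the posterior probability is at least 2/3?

498

Prior odds = 1/249.
Target odds = (2/3)/(1/3) = 2.
Required Bayes factor = 2 ÷ (1/249) = 498.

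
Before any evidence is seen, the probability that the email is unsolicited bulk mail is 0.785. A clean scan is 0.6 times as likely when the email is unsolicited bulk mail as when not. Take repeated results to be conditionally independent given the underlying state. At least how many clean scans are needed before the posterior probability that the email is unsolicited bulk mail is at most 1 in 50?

11

Prior odds: 0.785 ÷ 0.215 = 157/43.
Likelihood ratio per clean scan = 0.6.
Target odds: 0.02 ÷ 0.98 = 1/49.
Require 0.6ⁿ ≤ 1/49 ÷ (157/43) = 43/7693.
0.6¹⁰ = 59049/9765625 is still above 43/7693 but 0.6¹¹ = 177147/48828125 is at or below it, so n = 11.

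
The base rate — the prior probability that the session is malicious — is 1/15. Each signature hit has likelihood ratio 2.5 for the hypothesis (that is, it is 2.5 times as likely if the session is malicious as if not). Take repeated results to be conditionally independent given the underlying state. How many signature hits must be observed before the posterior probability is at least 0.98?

Prior odds = (1/15)/(14/15) = 1/14.
Likelihood ratio per signature hit = 2.5.
Target posterior odds = 0.98/0.02 = 49.
Require 2.5ⁿ ≥ 49 ÷ (1/14) = 686.
2.5⁷ = 610.3515625 falls short of 686 but 2.5⁸ = 390625/256 reaches it, so n = 8.

8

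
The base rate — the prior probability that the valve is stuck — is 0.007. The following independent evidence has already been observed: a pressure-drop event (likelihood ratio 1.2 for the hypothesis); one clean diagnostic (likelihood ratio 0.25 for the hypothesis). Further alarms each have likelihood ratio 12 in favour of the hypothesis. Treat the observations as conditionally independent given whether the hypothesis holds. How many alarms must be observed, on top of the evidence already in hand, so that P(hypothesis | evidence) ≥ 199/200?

Prior odds = 0.007/0.993 = 7/993.
Combined Bayes factor of the evidence already in hand = 1.2 × 0.25 = 0.3.
Odds after that evidence = (7/993) × 0.3 = 7/3310.
Target odds = 0.995/0.005 = 199.
Need 12ⁿ ≥ 199 ÷ (7/3310) = 658690/7.
12⁴ = 20736 falls short of 658690/7 but 12⁵ = 248832 reaches it, so n = 5.

5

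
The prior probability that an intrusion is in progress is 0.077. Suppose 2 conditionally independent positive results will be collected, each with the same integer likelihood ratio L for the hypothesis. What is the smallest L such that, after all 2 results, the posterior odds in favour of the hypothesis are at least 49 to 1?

Prior odds = 0.077/0.923 = 77/923.
Target odds = 49.
Need L² ≥ 49 ÷ (77/923) = 6461/11.
24² = 576 < 6461/11 ≤ 625 = 25², so L = 25.

25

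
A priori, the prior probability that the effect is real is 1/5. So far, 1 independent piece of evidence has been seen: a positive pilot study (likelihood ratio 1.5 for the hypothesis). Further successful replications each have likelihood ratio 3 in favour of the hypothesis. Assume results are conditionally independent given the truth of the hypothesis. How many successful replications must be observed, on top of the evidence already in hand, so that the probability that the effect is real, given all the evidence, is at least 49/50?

Prior odds = 0.2/0.8 = 0.25.
Bayes factor of the evidence already in hand = 1.5.
Odds after that evidence = 0.25 × 1.5 = 0.375.
Target odds = 0.98/0.02 = 49.
Need 3ⁿ ≥ 49 ÷ 0.375 = 392/3.
3⁴ = 81 falls short of 392/3 but 3⁵ = 243 reaches it, so n = 5.

5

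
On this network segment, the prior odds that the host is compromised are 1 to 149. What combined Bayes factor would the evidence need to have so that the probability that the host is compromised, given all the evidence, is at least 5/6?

745

Prior odds = 1/149.
Target odds = (5/6)/(1/6) = 5.
Required Bayes factor = 5 ÷ (1/149) = 745.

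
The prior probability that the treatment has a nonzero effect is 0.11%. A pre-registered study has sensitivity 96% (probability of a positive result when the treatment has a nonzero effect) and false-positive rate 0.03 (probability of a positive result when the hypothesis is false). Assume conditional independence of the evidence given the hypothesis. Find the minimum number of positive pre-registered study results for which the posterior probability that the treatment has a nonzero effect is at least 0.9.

Prior odds = 0.0011/0.9989 = 11/9989.
Likelihood ratio of a positive result = 0.96/0.03 = 32.
Target posterior odds = 0.9/0.1 = 9.
Require 32ⁿ ≥ 9 ÷ (11/9989) = 89901/11.
32² = 1024 falls short of 89901/11 but 32³ = 32768 reaches it, so n = 3.

3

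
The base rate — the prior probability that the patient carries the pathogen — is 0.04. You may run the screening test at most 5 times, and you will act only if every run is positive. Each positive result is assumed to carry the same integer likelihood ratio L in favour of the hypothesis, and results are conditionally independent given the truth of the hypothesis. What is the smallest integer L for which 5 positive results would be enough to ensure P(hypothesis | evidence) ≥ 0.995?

6

Prior odds = 0.04/0.96 = 1/24.
Target odds = 0.995/0.005 = 199.
Need L⁵ ≥ 199 ÷ (1/24) = 4776.
5⁵ = 3125 < 4776 ≤ 7776 = 6⁵, so L = 6.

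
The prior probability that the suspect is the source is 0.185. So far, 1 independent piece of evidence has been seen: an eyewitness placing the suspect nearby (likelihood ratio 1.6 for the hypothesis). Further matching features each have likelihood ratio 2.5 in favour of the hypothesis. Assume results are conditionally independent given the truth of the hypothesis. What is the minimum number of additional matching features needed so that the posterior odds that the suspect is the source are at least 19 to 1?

Prior odds = 0.185/0.815 = 37/163.
Bayes factor of the evidence already in hand = 1.6.
Odds after that evidence = (37/163) × 1.6 = 296/815.
Target odds = 19.
Need 2.5ⁿ ≥ 19 ÷ (296/815) = 15485/296.
2.5⁴ = 39.0625 falls short of 15485/296 but 2.5⁵ = 97.65625 reaches it, so n = 5.

5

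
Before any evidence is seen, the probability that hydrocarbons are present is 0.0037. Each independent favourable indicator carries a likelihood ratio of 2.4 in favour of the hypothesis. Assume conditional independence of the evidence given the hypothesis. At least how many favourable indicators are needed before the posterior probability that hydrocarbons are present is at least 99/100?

Prior odds: 0.0037 ÷ 0.9963 = 37/9963.
Likelihood ratio per favourable indicator = 2.4.
Target posterior odds = 0.99/0.01 = 99.
Require 2.4ⁿ ≥ 99 ÷ (37/9963) = 986337/37.
2.4¹¹ ≈15216.8 falls short of 986337/37 but 2.4¹² ≈36520.3 reaches it, so n = 12.

12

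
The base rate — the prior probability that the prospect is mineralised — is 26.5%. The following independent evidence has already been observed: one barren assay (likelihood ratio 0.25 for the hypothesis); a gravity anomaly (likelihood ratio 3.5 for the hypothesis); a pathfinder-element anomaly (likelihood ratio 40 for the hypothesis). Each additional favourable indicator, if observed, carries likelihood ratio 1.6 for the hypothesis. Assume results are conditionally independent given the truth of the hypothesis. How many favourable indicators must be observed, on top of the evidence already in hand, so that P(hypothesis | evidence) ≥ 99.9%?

10

Prior odds = 0.265/0.735 = 53/147.
Combined Bayes factor of the evidence already in hand = 0.25 × 3.5 × 40 = 35.
Odds after that evidence = (53/147) × 35 = 265/21.
Target odds = 0.999/0.001 = 999.
Need 1.6ⁿ ≥ 999 ÷ (265/21) = 20979/265.
1.6⁹ = 134217728/1953125 falls short of 20979/265 but 1.6¹⁰ ≈109.951 reaches it, so n = 10.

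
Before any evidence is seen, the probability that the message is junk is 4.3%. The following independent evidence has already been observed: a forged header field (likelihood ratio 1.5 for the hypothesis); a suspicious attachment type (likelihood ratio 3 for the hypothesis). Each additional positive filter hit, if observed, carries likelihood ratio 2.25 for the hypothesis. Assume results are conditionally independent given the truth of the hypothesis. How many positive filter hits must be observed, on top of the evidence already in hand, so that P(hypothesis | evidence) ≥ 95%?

Prior odds = 0.043/0.957 = 43/957.
Combined Bayes factor of the evidence already in hand = 1.5 × 3 = 4.5.
Odds after that evidence = (43/957) × 4.5 = 129/638.
Target odds = 0.95/0.05 = 19.
Need 2.25ⁿ ≥ 19 ÷ (129/638) = 12122/129.
2.25⁵ = 59049/1024 falls short of 12122/129 but 2.25⁶ = 531441/4096 reaches it, so n = 6.

6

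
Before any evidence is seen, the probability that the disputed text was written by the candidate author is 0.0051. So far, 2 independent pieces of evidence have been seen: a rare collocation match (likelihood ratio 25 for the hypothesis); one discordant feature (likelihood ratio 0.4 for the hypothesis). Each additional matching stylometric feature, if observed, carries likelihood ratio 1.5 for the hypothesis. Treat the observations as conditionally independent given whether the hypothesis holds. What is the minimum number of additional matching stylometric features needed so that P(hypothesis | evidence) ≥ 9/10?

Prior odds = 0.0051/0.9949 = 51/9949.
Combined Bayes factor of the evidence already in hand = 25 × 0.4 = 10.
Odds after that evidence = (51/9949) × 10 = 510/9949.
Target odds = 0.9/0.1 = 9.
Need 1.5ⁿ ≥ 9 ÷ (510/9949) = 29847/170.
1.5¹² = 531441/4096 falls short of 29847/170 but 1.5¹³ = 1594323/8192 reaches it, so n = 13.

13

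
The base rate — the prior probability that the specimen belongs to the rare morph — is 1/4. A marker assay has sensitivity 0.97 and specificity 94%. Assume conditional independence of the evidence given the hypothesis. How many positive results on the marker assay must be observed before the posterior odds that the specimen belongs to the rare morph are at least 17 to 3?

2

Prior odds = 0.25/0.75 = 1/3.
False-positive rate = 1 − 0.94 = 0.06; likelihood ratio of a positive = 0.97/0.06 = 97/6.
Target odds = 17/3.
Require (97/6)ⁿ ≥ 17/3 ÷ (1/3) = 17.
(97/6)¹ = 97/6 falls short of 17 but (97/6)² = 9409/36 reaches it, so n = 2.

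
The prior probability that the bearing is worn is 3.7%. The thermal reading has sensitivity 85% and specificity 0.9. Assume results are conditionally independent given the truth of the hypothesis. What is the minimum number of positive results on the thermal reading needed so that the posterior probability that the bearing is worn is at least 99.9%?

5

Prior odds: 0.037 ÷ 0.963 = 37/963.
False-positive rate = 1 − 0.9 = 0.1; likelihood ratio of a positive = 0.85/0.1 = 8.5.
Target odds: 0.999 ÷ 0.001 = 999.
Require 8.5ⁿ ≥ 999 ÷ (37/963) = 26001.
8.5⁴ = 5220.0625 falls short of 26001 but 8.5⁵ = 44370.53125 reaches it, so n = 5.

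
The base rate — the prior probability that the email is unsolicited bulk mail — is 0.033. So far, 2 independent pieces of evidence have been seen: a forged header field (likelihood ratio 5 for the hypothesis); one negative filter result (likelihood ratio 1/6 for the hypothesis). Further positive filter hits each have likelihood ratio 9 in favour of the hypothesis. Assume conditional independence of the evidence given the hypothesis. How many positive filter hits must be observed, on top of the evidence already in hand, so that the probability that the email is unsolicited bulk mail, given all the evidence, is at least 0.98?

4

Prior odds = 0.033/0.967 = 33/967.
Combined Bayes factor of the evidence already in hand = 5 × (1/6) = 5/6.
Odds after that evidence = (33/967) × 5/6 = 55/1934.
Target odds = 0.98/0.02 = 49.
Need 9ⁿ ≥ 49 ÷ (55/1934) = 94766/55.
9³ = 729 falls short of 94766/55 but 9⁴ = 6561 reaches it, so n = 4.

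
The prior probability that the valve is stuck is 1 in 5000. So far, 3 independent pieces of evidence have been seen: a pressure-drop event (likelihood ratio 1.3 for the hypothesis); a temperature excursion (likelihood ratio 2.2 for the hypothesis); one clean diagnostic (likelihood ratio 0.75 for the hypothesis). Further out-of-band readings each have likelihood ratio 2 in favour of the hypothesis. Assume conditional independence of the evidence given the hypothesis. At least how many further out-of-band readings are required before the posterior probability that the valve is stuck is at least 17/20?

14

Prior odds = 0.0002/0.9998 = 1/4999.
Combined Bayes factor of the evidence already in hand = 1.3 × 2.2 × 0.75 = 2.145.
Odds after that evidence = (1/4999) × 2.145 = 429/999800.
Target odds = 0.85/0.15 = 17/3.
Need 2ⁿ ≥ 17/3 ÷ (429/999800) = 16996600/1287.
2¹³ = 8192 falls short of 16996600/1287 but 2¹⁴ = 16384 reaches it, so n = 14.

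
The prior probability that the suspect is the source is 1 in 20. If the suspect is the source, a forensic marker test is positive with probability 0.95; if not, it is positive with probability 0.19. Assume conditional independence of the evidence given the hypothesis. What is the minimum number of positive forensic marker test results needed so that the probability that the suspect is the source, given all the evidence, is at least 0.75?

Prior odds: 0.05 ÷ 0.95 = 1/19.
Likelihood ratio of a positive = 0.95/0.19 = 5.
Target odds: 0.75 ÷ 0.25 = 3.
Require 5ⁿ ≥ 3 ÷ (1/19) = 57.
5² = 25 falls short of 57 but 5³ = 125 reaches it, so n = 3.

3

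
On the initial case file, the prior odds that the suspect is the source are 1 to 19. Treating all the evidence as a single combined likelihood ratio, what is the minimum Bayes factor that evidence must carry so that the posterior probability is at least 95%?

361

Prior odds = 1/19.
Target odds = 0.95/0.05 = 19.
Required Bayes factor = 19 ÷ (1/19) = 361.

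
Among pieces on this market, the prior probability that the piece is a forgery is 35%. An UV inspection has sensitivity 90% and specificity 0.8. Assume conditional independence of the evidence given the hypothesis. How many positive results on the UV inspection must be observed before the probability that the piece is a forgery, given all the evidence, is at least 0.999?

Prior odds: 0.35 ÷ 0.65 = 7/13.
False-positive rate = 1 − 0.8 = 0.2; likelihood ratio of a positive = 0.9/0.2 = 4.5.
Target odds: 0.999 ÷ 0.001 = 999.
Require 4.5ⁿ ≥ 999 ÷ (7/13) = 12987/7.
4.5⁵ = 1845.28125 falls short of 12987/7 but 4.5⁶ = 8303.765625 reaches it, so n = 6.

6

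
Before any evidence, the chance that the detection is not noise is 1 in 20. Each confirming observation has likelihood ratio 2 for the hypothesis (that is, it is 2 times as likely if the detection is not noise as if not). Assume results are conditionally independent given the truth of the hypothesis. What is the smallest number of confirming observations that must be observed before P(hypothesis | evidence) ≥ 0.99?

Prior odds: 0.05 ÷ 0.95 = 1/19.
Likelihood ratio per confirming observation = 2.
Target posterior odds = 0.99/0.01 = 99.
Require 2ⁿ ≥ 99 ÷ (1/19) = 1881.
2¹⁰ = 1024 falls short of 1881 but 2¹¹ = 2048 reaches it, so n = 11.

11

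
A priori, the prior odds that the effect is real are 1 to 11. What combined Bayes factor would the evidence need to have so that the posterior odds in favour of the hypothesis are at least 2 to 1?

Prior odds = 1/11.
Target odds = 2.
Required Bayes factor = 2 ÷ (1/11) = 22.

22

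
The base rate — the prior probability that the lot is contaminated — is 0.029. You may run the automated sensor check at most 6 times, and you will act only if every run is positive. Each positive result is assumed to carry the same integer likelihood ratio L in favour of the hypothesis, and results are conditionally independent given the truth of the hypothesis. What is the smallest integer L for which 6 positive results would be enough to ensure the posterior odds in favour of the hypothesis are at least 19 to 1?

3

Prior odds = 0.029/0.971 = 29/971.
Target odds = 19.
Need L⁶ ≥ 19 ÷ (29/971) = 18449/29.
2⁶ = 64 < 18449/29 ≤ 729 = 3⁶, so L = 3.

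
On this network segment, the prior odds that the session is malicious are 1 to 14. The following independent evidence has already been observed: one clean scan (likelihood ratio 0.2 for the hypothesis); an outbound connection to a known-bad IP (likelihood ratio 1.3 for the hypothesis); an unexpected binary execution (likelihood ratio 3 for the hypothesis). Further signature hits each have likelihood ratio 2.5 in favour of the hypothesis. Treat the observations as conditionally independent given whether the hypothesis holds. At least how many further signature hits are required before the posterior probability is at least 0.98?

Prior odds = 1/14.
Combined Bayes factor of the evidence already in hand = 0.2 × 1.3 × 3 = 0.78.
Odds after that evidence = (1/14) × 0.78 = 39/700.
Target odds = 0.98/0.02 = 49.
Need 2.5ⁿ ≥ 49 ÷ (39/700) = 34300/39.
2.5⁷ = 610.3515625 falls short of 34300/39 but 2.5⁸ = 390625/256 reaches it, so n = 8.

8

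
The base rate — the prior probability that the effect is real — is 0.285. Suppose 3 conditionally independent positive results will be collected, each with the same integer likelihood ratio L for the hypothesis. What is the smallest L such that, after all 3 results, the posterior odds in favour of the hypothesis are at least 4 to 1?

Prior odds = 0.285/0.715 = 57/143.
Target odds = 4.
Need L³ ≥ 4 ÷ (57/143) = 572/57.
2³ = 8 < 572/57 ≤ 27 = 3³, so L = 3.

3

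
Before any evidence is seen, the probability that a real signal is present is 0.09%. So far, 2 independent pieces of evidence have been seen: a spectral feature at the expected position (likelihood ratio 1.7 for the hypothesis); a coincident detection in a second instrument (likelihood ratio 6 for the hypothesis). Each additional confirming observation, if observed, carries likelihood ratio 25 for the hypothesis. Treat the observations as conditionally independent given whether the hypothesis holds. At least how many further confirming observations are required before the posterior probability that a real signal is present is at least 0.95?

3

Prior odds = 0.0009/0.9991 = 9/9991.
Combined Bayes factor of the evidence already in hand = 1.7 × 6 = 10.2.
Odds after that evidence = (9/9991) × 10.2 = 459/49955.
Target odds = 0.95/0.05 = 19.
Need 25ⁿ ≥ 19 ÷ (459/49955) = 949145/459.
25² = 625 falls short of 949145/459 but 25³ = 15625 reaches it, so n = 3.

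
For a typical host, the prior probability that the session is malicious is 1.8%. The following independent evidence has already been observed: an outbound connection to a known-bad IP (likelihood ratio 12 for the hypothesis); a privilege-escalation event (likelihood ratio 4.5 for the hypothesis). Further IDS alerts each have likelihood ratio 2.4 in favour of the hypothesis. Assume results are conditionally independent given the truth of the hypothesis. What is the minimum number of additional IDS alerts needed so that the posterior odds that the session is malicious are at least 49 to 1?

5

Prior odds = 0.018/0.982 = 9/491.
Combined Bayes factor of the evidence already in hand = 12 × 4.5 = 54.
Odds after that evidence = (9/491) × 54 = 486/491.
Target odds = 49.
Need 2.4ⁿ ≥ 49 ÷ (486/491) = 24059/486.
2.4⁴ = 33.1776 falls short of 24059/486 but 2.4⁵ = 79.62624 reaches it, so n = 5.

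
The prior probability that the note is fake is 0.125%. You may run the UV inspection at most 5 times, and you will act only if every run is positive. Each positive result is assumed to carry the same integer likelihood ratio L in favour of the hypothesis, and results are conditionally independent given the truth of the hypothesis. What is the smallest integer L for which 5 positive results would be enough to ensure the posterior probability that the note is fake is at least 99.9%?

16

Prior odds = 0.00125/0.99875 = 1/799.
Target odds = 0.999/0.001 = 999.
Need L⁵ ≥ 999 ÷ (1/799) = 798201.
15⁵ = 759375 < 798201 ≤ 1048576 = 16⁵, so L = 16.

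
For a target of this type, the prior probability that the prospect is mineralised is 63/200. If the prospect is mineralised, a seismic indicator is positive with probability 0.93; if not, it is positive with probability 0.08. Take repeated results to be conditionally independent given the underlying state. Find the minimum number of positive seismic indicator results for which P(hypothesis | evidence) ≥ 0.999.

Prior odds = 0.315/0.685 = 63/137.
Likelihood ratio of a positive = 0.93/0.08 = 11.625.
Target odds: 0.999 ÷ 0.001 = 999.
Need (63/137) × 11.625ⁿ ≥ 999, i.e. 11.625ⁿ ≥ 15207/7.
11.625³ = 804357/512 falls short of 15207/7 but 11.625⁴ = 74805201/4096 reaches it, so n = 4.

4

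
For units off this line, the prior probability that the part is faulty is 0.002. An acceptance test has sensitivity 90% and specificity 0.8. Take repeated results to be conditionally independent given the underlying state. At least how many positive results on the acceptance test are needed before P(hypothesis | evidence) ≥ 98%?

Prior odds: 0.002 ÷ 0.998 = 1/499.
False-positive rate = 1 − 0.8 = 0.2; likelihood ratio of a positive = 0.9/0.2 = 4.5.
Target posterior odds = 0.98/0.02 = 49.
Need (1/499) × 4.5ⁿ ≥ 49, i.e. 4.5ⁿ ≥ 24451.
4.5⁶ = 8303.765625 falls short of 24451 but 4.5⁷ = 4782969/128 reaches it, so n = 7.

7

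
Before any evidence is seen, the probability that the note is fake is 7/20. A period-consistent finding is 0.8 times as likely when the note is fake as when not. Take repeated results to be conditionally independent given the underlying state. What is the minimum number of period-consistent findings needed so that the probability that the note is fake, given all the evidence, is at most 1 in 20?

11

Prior odds = 0.35/0.65 = 7/13.
Likelihood ratio per period-consistent finding = 0.8.
Target odds: 0.05 ÷ 0.95 = 1/19.
Require 0.8ⁿ ≤ 1/19 ÷ (7/13) = 13/133.
0.8¹⁰ = 1048576/9765625 is still above 13/133 but 0.8¹¹ = 4194304/48828125 is at or below it, so n = 11.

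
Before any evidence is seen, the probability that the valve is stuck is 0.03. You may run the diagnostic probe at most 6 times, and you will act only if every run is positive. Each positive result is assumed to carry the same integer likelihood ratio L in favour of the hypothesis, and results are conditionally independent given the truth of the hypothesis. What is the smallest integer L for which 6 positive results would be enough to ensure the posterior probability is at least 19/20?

Prior odds = 0.03/0.97 = 3/97.
Target odds = 0.95/0.05 = 19.
Need L⁶ ≥ 19 ÷ (3/97) = 1843/3.
2⁶ = 64 < 1843/3 ≤ 729 = 3⁶, so L = 3.

3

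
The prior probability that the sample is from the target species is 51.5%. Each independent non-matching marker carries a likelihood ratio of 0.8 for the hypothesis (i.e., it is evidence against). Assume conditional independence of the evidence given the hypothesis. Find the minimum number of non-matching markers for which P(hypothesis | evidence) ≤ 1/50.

Prior odds: 0.515 ÷ 0.485 = 103/97.
Likelihood ratio per non-matching marker = 0.8.
Target posterior odds = 0.02/0.98 = 1/49.
Require 0.8ⁿ ≤ 1/49 ÷ (103/97) = 97/5047.
0.8¹⁷ ≈0.022518 is still above 97/5047 but 0.8¹⁸ ≈0.0180144 is at or below it, so n = 18.

18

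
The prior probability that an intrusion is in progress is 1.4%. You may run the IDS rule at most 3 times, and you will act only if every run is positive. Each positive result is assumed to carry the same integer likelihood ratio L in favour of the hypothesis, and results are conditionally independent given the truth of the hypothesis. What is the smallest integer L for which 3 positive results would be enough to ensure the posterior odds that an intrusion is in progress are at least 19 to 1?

Prior odds = 0.014/0.986 = 7/493.
Target odds = 19.
Need L³ ≥ 19 ÷ (7/493) = 9367/7.
11³ = 1331 < 9367/7 ≤ 1728 = 12³, so L = 12.

12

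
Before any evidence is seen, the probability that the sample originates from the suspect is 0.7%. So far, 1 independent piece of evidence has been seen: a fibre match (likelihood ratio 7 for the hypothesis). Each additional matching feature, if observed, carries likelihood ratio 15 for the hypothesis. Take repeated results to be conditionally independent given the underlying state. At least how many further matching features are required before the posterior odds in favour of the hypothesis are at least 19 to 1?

3

Prior odds = 0.007/0.993 = 7/993.
Bayes factor of the evidence already in hand = 7.
Odds after that evidence = (7/993) × 7 = 49/993.
Target odds = 19.
Need 15ⁿ ≥ 19 ÷ (49/993) = 18867/49.
15² = 225 falls short of 18867/49 but 15³ = 3375 reaches it, so n = 3.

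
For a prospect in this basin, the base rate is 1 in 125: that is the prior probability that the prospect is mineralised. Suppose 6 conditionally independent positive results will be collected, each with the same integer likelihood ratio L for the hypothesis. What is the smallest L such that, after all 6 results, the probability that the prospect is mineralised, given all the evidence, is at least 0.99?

5

Prior odds = 0.008/0.992 = 1/124.
Target odds = 0.99/0.01 = 99.
Need L⁶ ≥ 99 ÷ (1/124) = 12276.
4⁶ = 4096 < 12276 ≤ 15625 = 5⁶, so L = 5.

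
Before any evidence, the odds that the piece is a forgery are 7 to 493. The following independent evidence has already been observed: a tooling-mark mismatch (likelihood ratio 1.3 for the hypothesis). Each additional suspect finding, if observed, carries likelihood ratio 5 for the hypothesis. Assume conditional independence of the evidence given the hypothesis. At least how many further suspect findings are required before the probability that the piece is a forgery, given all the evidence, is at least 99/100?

Prior odds = 7/493.
Bayes factor of the evidence already in hand = 1.3.
Odds after that evidence = (7/493) × 1.3 = 91/4930.
Target odds = 0.99/0.01 = 99.
Need 5ⁿ ≥ 99 ÷ (91/4930) = 488070/91.
5⁵ = 3125 falls short of 488070/91 but 5⁶ = 15625 reaches it, so n = 6.

6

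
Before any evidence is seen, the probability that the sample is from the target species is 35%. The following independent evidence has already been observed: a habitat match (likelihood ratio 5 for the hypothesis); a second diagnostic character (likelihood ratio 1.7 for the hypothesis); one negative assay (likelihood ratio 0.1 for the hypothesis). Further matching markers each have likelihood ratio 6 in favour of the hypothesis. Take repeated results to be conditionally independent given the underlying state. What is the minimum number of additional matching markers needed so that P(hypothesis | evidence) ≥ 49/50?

3

Prior odds = 0.35/0.65 = 7/13.
Combined Bayes factor of the evidence already in hand = 5 × 1.7 × 0.1 = 0.85.
Odds after that evidence = (7/13) × 0.85 = 119/260.
Target odds = 0.98/0.02 = 49.
Need 6ⁿ ≥ 49 ÷ (119/260) = 1820/17.
6² = 36 falls short of 1820/17 but 6³ = 216 reaches it, so n = 3.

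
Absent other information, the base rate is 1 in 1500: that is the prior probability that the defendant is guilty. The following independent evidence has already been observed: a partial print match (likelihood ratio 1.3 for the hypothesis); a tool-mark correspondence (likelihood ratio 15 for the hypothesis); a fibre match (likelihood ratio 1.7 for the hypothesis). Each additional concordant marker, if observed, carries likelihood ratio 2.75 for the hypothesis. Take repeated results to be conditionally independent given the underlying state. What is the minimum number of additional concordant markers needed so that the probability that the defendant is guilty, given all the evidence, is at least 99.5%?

10

Prior odds = (1/1500)/(1499/1500) = 1/1499.
Combined Bayes factor of the evidence already in hand = 1.3 × 15 × 1.7 = 33.15.
Odds after that evidence = (1/1499) × 33.15 = 663/29980.
Target odds = 0.995/0.005 = 199.
Need 2.75ⁿ ≥ 199 ÷ (663/29980) = 5966020/663.
2.75⁹ ≈8994.86 falls short of 5966020/663 but 2.75¹⁰ ≈24735.9 reaches it, so n = 10.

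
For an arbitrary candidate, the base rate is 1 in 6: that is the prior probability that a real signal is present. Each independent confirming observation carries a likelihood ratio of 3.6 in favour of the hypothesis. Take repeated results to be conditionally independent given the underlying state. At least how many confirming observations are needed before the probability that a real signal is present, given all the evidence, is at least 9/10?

Prior odds: (1/6) ÷ (5/6) = 0.2.
Likelihood ratio per confirming observation = 3.6.
Target odds: 0.9 ÷ 0.1 = 9.
Need 0.2 × 3.6ⁿ ≥ 9, i.e. 3.6ⁿ ≥ 45.
3.6² = 12.96 falls short of 45 but 3.6³ = 46.656 reaches it, so n = 3.

3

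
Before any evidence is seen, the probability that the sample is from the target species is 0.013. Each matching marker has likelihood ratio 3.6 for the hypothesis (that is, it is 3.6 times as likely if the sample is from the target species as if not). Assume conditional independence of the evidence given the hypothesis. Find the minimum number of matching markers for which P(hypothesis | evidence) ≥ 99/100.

7

Prior odds: 0.013 ÷ 0.987 = 13/987.
Likelihood ratio per matching marker = 3.6.
Target odds: 0.99 ÷ 0.01 = 99.
Require 3.6ⁿ ≥ 99 ÷ (13/987) = 97713/13.
3.6⁶ = 34012224/15625 falls short of 97713/13 but 3.6⁷ = 612220032/78125 reaches it, so n = 7.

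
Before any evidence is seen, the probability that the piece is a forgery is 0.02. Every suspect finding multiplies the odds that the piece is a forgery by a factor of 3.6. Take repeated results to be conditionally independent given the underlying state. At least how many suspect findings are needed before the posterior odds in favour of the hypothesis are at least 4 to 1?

5

Prior odds = 0.02/0.98 = 1/49.
Likelihood ratio per suspect finding = 3.6.
Target odds = 4.
Require 3.6ⁿ ≥ 4 ÷ (1/49) = 196.
3.6⁴ = 167.9616 falls short of 196 but 3.6⁵ = 604.66176 reaches it, so n = 5.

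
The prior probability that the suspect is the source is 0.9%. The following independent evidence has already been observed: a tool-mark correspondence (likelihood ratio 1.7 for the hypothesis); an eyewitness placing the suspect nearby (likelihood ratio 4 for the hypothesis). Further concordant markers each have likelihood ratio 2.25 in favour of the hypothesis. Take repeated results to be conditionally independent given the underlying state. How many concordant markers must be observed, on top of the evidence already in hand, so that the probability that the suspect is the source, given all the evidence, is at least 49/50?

9

Prior odds = 0.009/0.991 = 9/991.
Combined Bayes factor of the evidence already in hand = 1.7 × 4 = 6.8.
Odds after that evidence = (9/991) × 6.8 = 306/4955.
Target odds = 0.98/0.02 = 49.
Need 2.25ⁿ ≥ 49 ÷ (306/4955) = 242795/306.
2.25⁸ = 43046721/65536 falls short of 242795/306 but 2.25⁹ = 387420489/262144 reaches it, so n = 9.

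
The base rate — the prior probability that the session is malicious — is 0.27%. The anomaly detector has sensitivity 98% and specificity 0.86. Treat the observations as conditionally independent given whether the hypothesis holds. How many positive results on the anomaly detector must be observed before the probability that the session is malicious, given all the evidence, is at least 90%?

5

Prior odds = 0.0027/0.9973 = 27/9973.
False-positive rate = 1 − 0.86 = 0.14; likelihood ratio of a positive = 0.98/0.14 = 7.
Target posterior odds = 0.9/0.1 = 9.
Need (27/9973) × 7ⁿ ≥ 9, i.e. 7ⁿ ≥ 9973/3.
7⁴ = 2401 falls short of 9973/3 but 7⁵ = 16807 reaches it, so n = 5.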